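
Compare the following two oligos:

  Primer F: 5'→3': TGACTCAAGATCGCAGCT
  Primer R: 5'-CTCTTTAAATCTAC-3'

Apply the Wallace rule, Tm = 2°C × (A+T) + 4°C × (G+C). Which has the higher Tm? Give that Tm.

Primer F, 54°C

Primer F: A+T=9, G+C=9 → Tm = 2(9)+4(9) = 54°C
Primer R: A+T=10, G+C=4 → Tm = 2(10)+4(4) = 36°C
54°C vs 36°C → primer F is higher.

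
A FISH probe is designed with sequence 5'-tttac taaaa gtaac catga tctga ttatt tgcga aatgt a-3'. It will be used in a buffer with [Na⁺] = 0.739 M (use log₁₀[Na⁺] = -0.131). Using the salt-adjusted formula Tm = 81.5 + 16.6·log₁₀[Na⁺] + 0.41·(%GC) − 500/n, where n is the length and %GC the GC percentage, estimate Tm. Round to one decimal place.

78.1°C

Length n = 41. G=6, C=5, A=15, T=15
G+C = 11, so %GC = 11/41 × 100 = 26.829%
Salt term: 16.6 × (-0.131) = -2.175
GC term: 0.41 × 26.829 = 11; length term: −500/41 = −12.195
Tm = 81.5 + (-2.175) + 11 − 12.195 = 78.13 → 78.1°C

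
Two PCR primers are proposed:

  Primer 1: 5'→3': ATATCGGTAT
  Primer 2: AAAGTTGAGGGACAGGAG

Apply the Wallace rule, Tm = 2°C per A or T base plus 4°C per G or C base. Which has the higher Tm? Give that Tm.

Primer 2, 54°C

Primer 1: A+T=7, G+C=3 → Tm = 2(7)+4(3) = 26°C
Primer 2: A+T=9, G+C=9 → Tm = 2(9)+4(9) = 54°C
26°C vs 54°C → primer 2 is higher.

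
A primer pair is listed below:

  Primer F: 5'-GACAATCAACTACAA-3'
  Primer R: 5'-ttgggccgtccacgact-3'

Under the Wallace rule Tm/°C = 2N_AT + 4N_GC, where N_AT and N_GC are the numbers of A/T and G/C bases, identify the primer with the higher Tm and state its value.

Primer R, 56°C

Primer F: A+T=10, G+C=5 → Tm = 2(10)+4(5) = 40°C
Primer R: A+T=6, G+C=11 → Tm = 2(6)+4(11) = 56°C
40°C vs 56°C → primer R is higher.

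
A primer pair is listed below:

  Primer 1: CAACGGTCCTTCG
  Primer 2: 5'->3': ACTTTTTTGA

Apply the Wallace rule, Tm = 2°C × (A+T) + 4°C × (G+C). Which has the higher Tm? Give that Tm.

Primer 1, 42°C

Primer 1: A+T=5, G+C=8 → Tm = 2(5)+4(8) = 42°C
Primer 2: A+T=8, G+C=2 → Tm = 2(8)+4(2) = 24°C
42°C vs 24°C → primer 1 is higher.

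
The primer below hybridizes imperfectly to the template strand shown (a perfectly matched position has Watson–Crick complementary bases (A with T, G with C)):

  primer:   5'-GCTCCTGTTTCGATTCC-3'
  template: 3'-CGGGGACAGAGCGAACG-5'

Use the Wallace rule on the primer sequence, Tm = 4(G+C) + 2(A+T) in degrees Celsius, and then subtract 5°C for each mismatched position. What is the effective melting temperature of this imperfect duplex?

32°C

Primer base counts: A=1, T=7, G=3, C=6 → A+T=8, G+C=9
Perfect-match Tm = 2(8) + 4(9) = 16 + 36 = 52°C
Mismatches (positions where the bases are not complementary): 4 (at positions 3, 9, 13, 16)
Effective Tm = 52 − 4×5 = 52 − 20 = 32°C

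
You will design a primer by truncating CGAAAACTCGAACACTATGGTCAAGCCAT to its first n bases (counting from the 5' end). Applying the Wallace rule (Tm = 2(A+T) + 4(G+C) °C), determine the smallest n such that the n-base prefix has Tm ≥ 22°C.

First 7 bases: CGAAAAC → Tm = 20°C (< 22°C)
First 8 bases: CGAAAACT → Tm = 22°C (≥ 22°C)
Each additional base adds 2°C (A/T) or 4°C (G/C), so Tm is non-decreasing in n; n = 8 is the first length to reach 22°C.

n = 8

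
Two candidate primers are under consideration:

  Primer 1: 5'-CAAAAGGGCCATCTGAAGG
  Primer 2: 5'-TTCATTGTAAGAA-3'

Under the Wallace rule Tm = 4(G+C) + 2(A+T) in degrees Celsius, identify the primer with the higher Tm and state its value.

Primer 1: A+T=9, G+C=10 → Tm = 2(9)+4(10) = 58°C
Primer 2: A+T=10, G+C=3 → Tm = 2(10)+4(3) = 32°C
58°C vs 32°C → primer 1 is higher.

Primer 1, 58°C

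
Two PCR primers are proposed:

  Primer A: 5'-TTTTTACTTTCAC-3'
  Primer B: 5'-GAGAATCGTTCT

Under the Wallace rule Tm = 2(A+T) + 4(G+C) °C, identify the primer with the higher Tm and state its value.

Primer A: A+T=10, G+C=3 → Tm = 2(10)+4(3) = 32°C
Primer B: A+T=7, G+C=5 → Tm = 2(7)+4(5) = 34°C
32°C vs 34°C → primer B is higher.

Primer B, 34°C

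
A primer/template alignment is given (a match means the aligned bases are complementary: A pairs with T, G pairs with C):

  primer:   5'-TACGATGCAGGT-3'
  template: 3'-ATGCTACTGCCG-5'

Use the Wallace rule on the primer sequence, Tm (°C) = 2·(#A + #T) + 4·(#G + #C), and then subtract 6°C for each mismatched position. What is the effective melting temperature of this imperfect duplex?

Primer base counts: A=3, T=3, G=4, C=2 → A+T=6, G+C=6
Perfect-match Tm = 2(6) + 4(6) = 12 + 24 = 36°C
Mismatches (positions where the bases are not complementary): 3 (at positions 8, 9, 12)
Effective Tm = 36 − 3×6 = 36 − 18 = 18°C

18°C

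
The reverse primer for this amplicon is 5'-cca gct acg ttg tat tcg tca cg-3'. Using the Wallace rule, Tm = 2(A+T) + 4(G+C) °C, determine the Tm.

70°C

Counting bases: G=5, T=7, C=7, A=4
So N_AT = 11 and N_GC = 12.
Tm = 4·12 + 2·11 = 48 + 22 = 70°C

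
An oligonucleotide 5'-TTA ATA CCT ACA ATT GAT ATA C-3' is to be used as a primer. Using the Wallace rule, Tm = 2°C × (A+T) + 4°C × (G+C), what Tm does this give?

Base counts: C=4, A=9, G=1, T=8
So N_AT = 17 and N_GC = 5.
Tm = 4·5 + 2·17 = 20 + 34 = 54°C

54°C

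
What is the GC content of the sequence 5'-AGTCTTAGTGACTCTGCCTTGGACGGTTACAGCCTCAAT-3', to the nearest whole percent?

49%

Scanning the sequence gives T=12, G=9, A=8, C=10.
G+C = 9 + 10 = 19 out of 39 bases
%GC = 19/39 × 100 = 48.72% ≈ 49%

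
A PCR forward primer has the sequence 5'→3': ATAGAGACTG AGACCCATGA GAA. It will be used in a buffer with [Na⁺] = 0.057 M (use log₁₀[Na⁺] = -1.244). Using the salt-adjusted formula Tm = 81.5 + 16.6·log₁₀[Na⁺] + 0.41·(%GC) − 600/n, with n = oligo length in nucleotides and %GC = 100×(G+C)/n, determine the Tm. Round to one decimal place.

52.6°C

Length n = 23. Scanning the sequence gives A=10, T=3, G=6, C=4.
G+C = 10, so %GC = 10/23 × 100 = 43.478%
Salt term: 16.6 × (-1.244) = -20.65
GC term: 0.41 × 43.478 = 17.826; length term: −600/23 = −26.087
Tm = 81.5 + (-20.65) + 17.826 − 26.087 = 52.589 → 52.6°C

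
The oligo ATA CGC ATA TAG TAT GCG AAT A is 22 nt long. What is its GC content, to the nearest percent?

32%

Base counts: C=3, G=4, A=9, T=6
G+C = 4 + 3 = 7 out of 22 bases
%GC = 7/22 × 100 = 31.82% ≈ 32%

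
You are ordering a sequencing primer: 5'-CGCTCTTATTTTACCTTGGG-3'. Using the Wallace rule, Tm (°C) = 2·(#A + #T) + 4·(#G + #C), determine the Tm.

58°C

A=2, C=5, G=4, T=9
A+T = 11, G+C = 9
Tm = 2(11) + 4(9) = 22 + 36 = 58°C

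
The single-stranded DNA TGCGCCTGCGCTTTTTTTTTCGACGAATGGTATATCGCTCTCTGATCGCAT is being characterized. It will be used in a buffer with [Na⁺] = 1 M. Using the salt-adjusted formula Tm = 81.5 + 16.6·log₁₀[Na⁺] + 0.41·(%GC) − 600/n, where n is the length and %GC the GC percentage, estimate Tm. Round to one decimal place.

89.0°C

Length n = 51. Counting bases: A=7, G=11, C=13, T=20
G+C = 24, so %GC = 24/51 × 100 = 47.059%
Salt term: 16.6 × (0) = 0
GC term: 0.41 × 47.059 = 19.294; length term: −600/51 = −11.765
Tm = 81.5 + (0) + 19.294 − 11.765 = 89.029 → 89.0°C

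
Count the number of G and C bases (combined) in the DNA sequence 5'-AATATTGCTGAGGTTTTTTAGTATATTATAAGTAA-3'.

7

Base counts: T=16, A=12, C=1, G=6
G+C = 6 + 1 = 7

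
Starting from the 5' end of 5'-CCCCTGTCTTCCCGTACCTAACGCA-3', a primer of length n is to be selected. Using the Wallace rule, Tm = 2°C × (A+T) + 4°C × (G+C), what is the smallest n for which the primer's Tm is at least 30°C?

n = 9

First 8 bases: CCCCTGTC → Tm = 28°C (< 30°C)
First 9 bases: CCCCTGTCT → Tm = 30°C (≥ 30°C)
Each additional base adds 2°C (A/T) or 4°C (G/C), so Tm is non-decreasing in n; n = 9 is the first length to reach 30°C.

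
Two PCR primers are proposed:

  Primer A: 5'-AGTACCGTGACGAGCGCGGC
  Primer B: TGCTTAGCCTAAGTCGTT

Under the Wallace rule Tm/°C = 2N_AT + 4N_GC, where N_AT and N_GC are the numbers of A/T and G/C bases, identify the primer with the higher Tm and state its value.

Primer A, 68°C

Primer A: A+T=6, G+C=14 → Tm = 2(6)+4(14) = 68°C
Primer B: A+T=10, G+C=8 → Tm = 2(10)+4(8) = 52°C
68°C vs 52°C → primer A is higher.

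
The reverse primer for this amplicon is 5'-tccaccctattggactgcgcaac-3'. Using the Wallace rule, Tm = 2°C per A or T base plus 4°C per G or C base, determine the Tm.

Base counts: C=9, A=5, T=5, G=4
A+T = 10, G+C = 13
Tm = 4·13 + 2·10 = 52 + 20 = 72°C

72°C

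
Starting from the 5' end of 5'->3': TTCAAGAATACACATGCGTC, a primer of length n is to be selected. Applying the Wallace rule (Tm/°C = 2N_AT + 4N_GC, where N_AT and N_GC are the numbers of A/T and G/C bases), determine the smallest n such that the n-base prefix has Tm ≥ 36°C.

n = 14

First 13 bases: TTCAAGAATACAC → Tm = 34°C (< 36°C)
First 14 bases: TTCAAGAATACACA → Tm = 36°C (≥ 36°C)
Each additional base adds 2°C (A/T) or 4°C (G/C), so Tm is non-decreasing in n; n = 14 is the first length to reach 36°C.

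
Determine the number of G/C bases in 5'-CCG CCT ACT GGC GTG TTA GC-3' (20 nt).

13

T=5, C=7, G=6, A=2
Total G or C: 6 + 7 = 13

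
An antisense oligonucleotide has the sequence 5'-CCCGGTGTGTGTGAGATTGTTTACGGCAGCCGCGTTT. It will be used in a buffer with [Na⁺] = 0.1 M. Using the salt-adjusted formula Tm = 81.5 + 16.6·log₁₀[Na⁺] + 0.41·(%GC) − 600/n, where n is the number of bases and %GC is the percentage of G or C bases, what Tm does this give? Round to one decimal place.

72.0°C

Length n = 37. Counting bases: T=12, C=8, A=4, G=13
G+C = 21, so %GC = 21/37 × 100 = 56.757%
Salt term: 16.6 × (-1) = -16.6
GC term: 0.41 × 56.757 = 23.27; length term: −600/37 = −16.216
Tm = 81.5 + (-16.6) + 23.27 − 16.216 = 71.954 → 72.0°C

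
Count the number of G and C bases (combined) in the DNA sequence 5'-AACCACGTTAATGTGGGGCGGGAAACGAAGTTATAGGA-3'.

18

Base counts: A=13, G=13, C=5, T=7
Total G or C: 13 + 5 = 18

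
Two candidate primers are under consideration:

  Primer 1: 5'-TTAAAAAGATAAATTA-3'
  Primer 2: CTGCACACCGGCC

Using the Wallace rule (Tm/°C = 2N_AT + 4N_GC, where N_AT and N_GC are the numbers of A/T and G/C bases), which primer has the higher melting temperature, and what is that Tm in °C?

Primer 2, 46°C

Primer 1: A+T=15, G+C=1 → Tm = 2(15)+4(1) = 34°C
Primer 2: A+T=3, G+C=10 → Tm = 2(3)+4(10) = 46°C
34°C vs 46°C → primer 2 is higher.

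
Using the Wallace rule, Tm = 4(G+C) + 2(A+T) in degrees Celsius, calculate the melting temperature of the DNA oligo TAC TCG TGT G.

30°C

Base counts: A=1, T=4, G=3, C=2
AT pairs contribute 5, GC pairs contribute 5.
Tm = 4·5 + 2·5 = 20 + 10 = 30°C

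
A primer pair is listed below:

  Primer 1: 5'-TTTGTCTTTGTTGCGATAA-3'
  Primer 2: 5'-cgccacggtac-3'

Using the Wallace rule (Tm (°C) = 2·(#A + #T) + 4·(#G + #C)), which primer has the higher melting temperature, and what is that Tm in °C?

Primer 1, 50°C

Primer 1: A+T=13, G+C=6 → Tm = 2(13)+4(6) = 50°C
Primer 2: A+T=3, G+C=8 → Tm = 2(3)+4(8) = 38°C
50°C vs 38°C → primer 1 is higher.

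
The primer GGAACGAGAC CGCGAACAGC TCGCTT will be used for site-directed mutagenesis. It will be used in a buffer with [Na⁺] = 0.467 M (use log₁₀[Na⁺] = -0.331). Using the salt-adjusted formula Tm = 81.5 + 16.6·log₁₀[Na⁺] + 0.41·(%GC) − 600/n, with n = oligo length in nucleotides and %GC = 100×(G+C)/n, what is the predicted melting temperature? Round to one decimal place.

78.2°C

Length n = 26. C=8, G=8, A=7, T=3
G+C = 16, so %GC = 16/26 × 100 = 61.538%
Salt term: 16.6 × (-0.331) = -5.495
GC term: 0.41 × 61.538 = 25.231; length term: −600/26 = −23.077
Tm = 81.5 + (-5.495) + 25.231 − 23.077 = 78.159 → 78.2°C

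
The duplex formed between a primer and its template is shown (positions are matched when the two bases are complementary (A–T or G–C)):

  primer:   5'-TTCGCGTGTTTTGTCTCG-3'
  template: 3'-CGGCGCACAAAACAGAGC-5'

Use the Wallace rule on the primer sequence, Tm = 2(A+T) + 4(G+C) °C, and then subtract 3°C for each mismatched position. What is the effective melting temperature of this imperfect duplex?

Primer base counts: A=0, T=9, G=5, C=4 → A+T=9, G+C=9
Perfect-match Tm = 2(9) + 4(9) = 18 + 36 = 54°C
Mismatches (positions where the bases are not complementary): 2 (at positions 1, 2)
Effective Tm = 54 − 2×3 = 54 − 6 = 48°C

48°C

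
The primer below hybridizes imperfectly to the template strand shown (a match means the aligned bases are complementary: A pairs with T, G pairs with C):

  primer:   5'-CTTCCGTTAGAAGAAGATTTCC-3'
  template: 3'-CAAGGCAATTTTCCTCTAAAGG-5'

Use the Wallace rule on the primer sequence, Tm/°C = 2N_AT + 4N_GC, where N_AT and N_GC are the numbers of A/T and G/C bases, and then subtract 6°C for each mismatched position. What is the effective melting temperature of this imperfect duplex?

Primer base counts: A=6, T=7, G=4, C=5 → A+T=13, G+C=9
Perfect-match Tm = 2(13) + 4(9) = 26 + 36 = 62°C
Mismatches (positions where the bases are not complementary): 3 (at positions 1, 10, 14)
Effective Tm = 62 − 3×6 = 62 − 18 = 44°C

44°C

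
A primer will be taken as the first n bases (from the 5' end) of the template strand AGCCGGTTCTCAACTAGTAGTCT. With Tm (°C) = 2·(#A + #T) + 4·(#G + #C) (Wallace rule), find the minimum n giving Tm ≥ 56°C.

n = 19

First 18 bases: AGCCGGTTCTCAACTAGT → Tm = 54°C (< 56°C)
First 19 bases: AGCCGGTTCTCAACTAGTA → Tm = 56°C (≥ 56°C)
Since every base adds ≥2°C, Tm only increases with n, so the threshold is first crossed at n = 19.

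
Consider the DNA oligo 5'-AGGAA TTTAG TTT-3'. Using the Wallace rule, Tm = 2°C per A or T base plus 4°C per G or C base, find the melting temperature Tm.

32°C

Base counts: C=0, A=4, T=6, G=3
So N_AT = 10 and N_GC = 3.
Tm = 2(10) + 4(3) = 20 + 12 = 32°C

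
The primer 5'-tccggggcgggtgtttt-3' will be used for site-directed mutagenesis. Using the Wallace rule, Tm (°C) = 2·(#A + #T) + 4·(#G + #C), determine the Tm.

C=3, T=6, G=8, A=0
AT pairs contribute 6, GC pairs contribute 11.
Tm = 2(6) + 4(11) = 12 + 44 = 56°C

56°C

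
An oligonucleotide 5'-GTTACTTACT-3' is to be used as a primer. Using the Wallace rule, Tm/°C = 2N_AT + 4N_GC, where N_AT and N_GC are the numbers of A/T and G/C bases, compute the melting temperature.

T=5, A=2, C=2, G=1
So N_AT = 7 and N_GC = 3.
Tm = 2(7) + 4(3) = 14 + 12 = 26°C

26°C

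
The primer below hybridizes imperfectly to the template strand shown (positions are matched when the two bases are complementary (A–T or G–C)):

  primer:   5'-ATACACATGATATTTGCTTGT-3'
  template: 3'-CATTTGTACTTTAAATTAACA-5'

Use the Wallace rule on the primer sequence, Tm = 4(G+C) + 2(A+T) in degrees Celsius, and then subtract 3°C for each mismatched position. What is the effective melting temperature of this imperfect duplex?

39°C

Primer base counts: A=6, T=9, G=3, C=3 → A+T=15, G+C=6
Perfect-match Tm = 2(15) + 4(6) = 30 + 24 = 54°C
Mismatches (positions where the bases are not complementary): 5 (at positions 1, 4, 11, 16, 17)
Effective Tm = 54 − 5×3 = 54 − 15 = 39°C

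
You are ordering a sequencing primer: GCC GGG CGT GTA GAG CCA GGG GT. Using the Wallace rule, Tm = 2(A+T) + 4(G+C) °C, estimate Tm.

Base counts: G=12, A=3, C=5, T=3
AT pairs contribute 6, GC pairs contribute 17.
Tm = 2×6 + 4×17 = 80°C

80°C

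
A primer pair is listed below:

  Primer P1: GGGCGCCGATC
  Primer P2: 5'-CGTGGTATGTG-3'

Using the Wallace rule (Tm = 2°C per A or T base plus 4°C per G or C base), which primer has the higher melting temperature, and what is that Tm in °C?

Primer P1: A+T=2, G+C=9 → Tm = 2(2)+4(9) = 40°C
Primer P2: A+T=5, G+C=6 → Tm = 2(5)+4(6) = 34°C
40°C vs 34°C → primer P1 is higher.

Primer P1, 40°C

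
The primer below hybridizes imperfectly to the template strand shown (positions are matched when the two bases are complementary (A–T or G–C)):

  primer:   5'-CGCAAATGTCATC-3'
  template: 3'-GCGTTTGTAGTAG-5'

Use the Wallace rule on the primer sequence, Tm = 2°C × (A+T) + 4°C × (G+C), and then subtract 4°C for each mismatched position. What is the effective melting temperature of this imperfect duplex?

Primer base counts: A=4, T=3, G=2, C=4 → A+T=7, G+C=6
Perfect-match Tm = 2(7) + 4(6) = 14 + 24 = 38°C
Mismatches (positions where the bases are not complementary): 2 (at positions 7, 8)
Effective Tm = 38 − 2×4 = 38 − 8 = 30°C

30°C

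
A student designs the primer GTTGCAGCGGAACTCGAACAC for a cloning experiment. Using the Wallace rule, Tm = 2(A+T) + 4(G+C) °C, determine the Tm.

66°C

Scanning the sequence gives C=6, G=6, A=6, T=3.
A+T = 9, G+C = 12
Tm = 2(9) + 4(12) = 18 + 48 = 66°C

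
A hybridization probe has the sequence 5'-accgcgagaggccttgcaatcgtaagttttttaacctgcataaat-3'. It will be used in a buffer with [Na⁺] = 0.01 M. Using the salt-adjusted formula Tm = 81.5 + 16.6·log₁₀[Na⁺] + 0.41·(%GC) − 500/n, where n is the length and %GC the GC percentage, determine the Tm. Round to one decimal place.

Length n = 45. Scanning the sequence gives A=13, T=13, G=9, C=10.
G+C = 19, so %GC = 19/45 × 100 = 42.222%
Salt term: 16.6 × (-2) = -33.2
GC term: 0.41 × 42.222 = 17.311; length term: −500/45 = −11.111
Tm = 81.5 + (-33.2) + 17.311 − 11.111 = 54.5 → 54.5°C

54.5°C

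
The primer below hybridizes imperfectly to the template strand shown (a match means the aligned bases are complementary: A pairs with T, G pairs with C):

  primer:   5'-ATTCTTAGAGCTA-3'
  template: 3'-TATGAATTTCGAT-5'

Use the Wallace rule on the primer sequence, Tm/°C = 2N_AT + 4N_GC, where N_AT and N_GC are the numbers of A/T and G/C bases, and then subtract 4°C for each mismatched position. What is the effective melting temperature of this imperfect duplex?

Primer base counts: A=4, T=5, G=2, C=2 → A+T=9, G+C=4
Perfect-match Tm = 2(9) + 4(4) = 18 + 16 = 34°C
Mismatches (positions where the bases are not complementary): 2 (at positions 3, 8)
Effective Tm = 34 − 2×4 = 34 − 8 = 26°C

26°C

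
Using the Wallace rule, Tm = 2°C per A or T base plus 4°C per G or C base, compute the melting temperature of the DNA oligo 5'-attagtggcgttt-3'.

Scanning the sequence gives C=1, T=6, A=2, G=4.
So N_AT = 8 and N_GC = 5.
Tm = 4·5 + 2·8 = 20 + 16 = 36°C

36°C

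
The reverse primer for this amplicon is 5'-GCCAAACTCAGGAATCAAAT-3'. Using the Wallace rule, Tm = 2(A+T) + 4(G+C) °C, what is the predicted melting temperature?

Counting bases: T=3, C=5, A=9, G=3
So N_AT = 12 and N_GC = 8.
Tm = 2×12 + 4×8 = 56°C

56°C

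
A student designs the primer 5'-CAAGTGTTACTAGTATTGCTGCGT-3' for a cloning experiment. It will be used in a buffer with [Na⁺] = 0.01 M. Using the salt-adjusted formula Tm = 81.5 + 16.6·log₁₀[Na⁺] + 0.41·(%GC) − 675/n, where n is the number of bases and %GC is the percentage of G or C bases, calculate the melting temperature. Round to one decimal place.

Length n = 24. Counting bases: A=5, G=6, C=4, T=9
G+C = 10, so %GC = 10/24 × 100 = 41.667%
Salt term: 16.6 × (-2) = -33.2
GC term: 0.41 × 41.667 = 17.083; length term: −675/24 = −28.125
Tm = 81.5 + (-33.2) + 17.083 − 28.125 = 37.258 → 37.3°C

37.3°C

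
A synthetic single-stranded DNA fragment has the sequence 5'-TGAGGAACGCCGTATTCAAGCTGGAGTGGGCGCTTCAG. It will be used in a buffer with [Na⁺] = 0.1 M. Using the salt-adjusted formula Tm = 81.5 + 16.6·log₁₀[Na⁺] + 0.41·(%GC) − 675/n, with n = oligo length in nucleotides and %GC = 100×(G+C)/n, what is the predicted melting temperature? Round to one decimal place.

Length n = 38. Counting bases: C=8, A=8, G=14, T=8
G+C = 22, so %GC = 22/38 × 100 = 57.895%
Salt term: 16.6 × (-1) = -16.6
GC term: 0.41 × 57.895 = 23.737; length term: −675/38 = −17.763
Tm = 81.5 + (-16.6) + 23.737 − 17.763 = 70.874 → 70.9°C

70.9°C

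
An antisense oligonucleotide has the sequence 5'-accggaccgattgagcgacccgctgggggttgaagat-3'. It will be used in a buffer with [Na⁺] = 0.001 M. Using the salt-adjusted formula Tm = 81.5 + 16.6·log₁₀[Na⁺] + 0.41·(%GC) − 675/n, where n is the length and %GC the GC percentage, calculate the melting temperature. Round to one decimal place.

38.9°C

Length n = 37. A=8, G=14, T=6, C=9
G+C = 23, so %GC = 23/37 × 100 = 62.162%
Salt term: 16.6 × (-3) = -49.8
GC term: 0.41 × 62.162 = 25.486; length term: −675/37 = −18.243
Tm = 81.5 + (-49.8) + 25.486 − 18.243 = 38.943 → 38.9°C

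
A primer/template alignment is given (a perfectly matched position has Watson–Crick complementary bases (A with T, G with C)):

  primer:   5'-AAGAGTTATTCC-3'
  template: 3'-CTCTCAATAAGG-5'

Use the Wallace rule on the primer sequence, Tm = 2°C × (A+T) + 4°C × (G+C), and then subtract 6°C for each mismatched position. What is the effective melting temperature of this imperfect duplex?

26°C

Primer base counts: A=4, T=4, G=2, C=2 → A+T=8, G+C=4
Perfect-match Tm = 2(8) + 4(4) = 16 + 16 = 32°C
Mismatches (positions where the bases are not complementary): 1 (at position 1)
Effective Tm = 32 − 1×6 = 32 − 6 = 26°C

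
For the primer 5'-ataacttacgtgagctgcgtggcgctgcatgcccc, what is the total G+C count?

21

Base counts: C=11, A=6, T=8, G=10
G+C = 10 + 11 = 21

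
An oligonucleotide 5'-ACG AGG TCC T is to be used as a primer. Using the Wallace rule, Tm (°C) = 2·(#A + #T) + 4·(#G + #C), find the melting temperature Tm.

32°C

Scanning the sequence gives G=3, C=3, A=2, T=2.
A+T = 4, G+C = 6
Tm = 4·6 + 2·4 = 24 + 8 = 32°C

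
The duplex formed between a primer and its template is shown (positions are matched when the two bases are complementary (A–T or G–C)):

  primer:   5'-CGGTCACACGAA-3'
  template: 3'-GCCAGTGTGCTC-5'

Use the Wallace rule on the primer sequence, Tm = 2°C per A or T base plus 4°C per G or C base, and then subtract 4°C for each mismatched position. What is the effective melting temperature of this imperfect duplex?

34°C

Primer base counts: A=4, T=1, G=3, C=4 → A+T=5, G+C=7
Perfect-match Tm = 2(5) + 4(7) = 10 + 28 = 38°C
Mismatches (positions where the bases are not complementary): 1 (at position 12)
Effective Tm = 38 − 1×4 = 38 − 4 = 34°C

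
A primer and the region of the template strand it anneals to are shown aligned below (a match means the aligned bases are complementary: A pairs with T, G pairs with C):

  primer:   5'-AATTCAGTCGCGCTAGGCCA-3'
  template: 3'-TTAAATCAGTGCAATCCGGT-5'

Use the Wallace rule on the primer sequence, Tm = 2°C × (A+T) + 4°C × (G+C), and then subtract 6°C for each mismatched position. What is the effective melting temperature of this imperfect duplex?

44°C

Primer base counts: A=5, T=4, G=5, C=6 → A+T=9, G+C=11
Perfect-match Tm = 2(9) + 4(11) = 18 + 44 = 62°C
Mismatches (positions where the bases are not complementary): 3 (at positions 5, 10, 13)
Effective Tm = 62 − 3×6 = 62 − 18 = 44°C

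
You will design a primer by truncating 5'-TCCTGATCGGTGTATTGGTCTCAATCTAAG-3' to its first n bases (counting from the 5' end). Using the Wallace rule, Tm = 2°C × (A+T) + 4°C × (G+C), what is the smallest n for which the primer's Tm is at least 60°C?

First 19 bases: TCCTGATCGGTGTATTGGT → Tm = 56°C (< 60°C)
First 20 bases: TCCTGATCGGTGTATTGGTC → Tm = 60°C (≥ 60°C)
Each additional base adds 2°C (A/T) or 4°C (G/C), so Tm is non-decreasing in n; n = 20 is the first length to reach 60°C.

n = 20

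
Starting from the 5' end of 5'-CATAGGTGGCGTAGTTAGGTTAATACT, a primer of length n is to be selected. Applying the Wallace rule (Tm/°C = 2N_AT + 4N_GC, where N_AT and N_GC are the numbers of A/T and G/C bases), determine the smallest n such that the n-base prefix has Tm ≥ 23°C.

n = 8

First 7 bases: CATAGGT → Tm = 20°C (< 23°C)
First 8 bases: CATAGGTG → Tm = 24°C (≥ 23°C)
Each additional base adds 2°C (A/T) or 4°C (G/C), so Tm is non-decreasing in n; n = 8 is the first length to reach 23°C.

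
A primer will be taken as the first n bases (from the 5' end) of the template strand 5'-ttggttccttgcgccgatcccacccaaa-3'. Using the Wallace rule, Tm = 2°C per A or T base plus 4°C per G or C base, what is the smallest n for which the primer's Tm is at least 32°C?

First 10 bases: TTGGTTCCTT → Tm = 28°C (< 32°C)
First 11 bases: TTGGTTCCTTG → Tm = 32°C (≥ 32°C)
Since every base adds ≥2°C, Tm only increases with n, so the threshold is first crossed at n = 11.

n = 11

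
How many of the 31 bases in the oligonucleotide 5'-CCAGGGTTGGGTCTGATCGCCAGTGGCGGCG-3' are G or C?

22

Counting bases: A=3, C=8, G=14, T=6
G+C = 14 + 8 = 22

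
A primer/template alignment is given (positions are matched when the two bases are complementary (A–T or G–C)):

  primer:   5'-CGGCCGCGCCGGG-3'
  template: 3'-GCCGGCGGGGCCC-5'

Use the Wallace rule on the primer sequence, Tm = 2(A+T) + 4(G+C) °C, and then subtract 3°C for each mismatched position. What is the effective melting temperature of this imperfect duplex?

Primer base counts: A=0, T=0, G=7, C=6 → A+T=0, G+C=13
Perfect-match Tm = 2(0) + 4(13) = 0 + 52 = 52°C
Mismatches (positions where the bases are not complementary): 1 (at position 8)
Effective Tm = 52 − 1×3 = 52 − 3 = 49°C

49°C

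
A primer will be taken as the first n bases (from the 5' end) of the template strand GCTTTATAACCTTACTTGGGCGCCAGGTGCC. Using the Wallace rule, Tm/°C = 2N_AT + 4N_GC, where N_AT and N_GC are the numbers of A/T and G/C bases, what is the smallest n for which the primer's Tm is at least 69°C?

n = 24

First 23 bases: GCTTTATAACCTTACTTGGGCGC → Tm = 68°C (< 69°C)
First 24 bases: GCTTTATAACCTTACTTGGGCGCC → Tm = 72°C (≥ 69°C)
Since every base adds ≥2°C, Tm only increases with n, so the threshold is first crossed at n = 24.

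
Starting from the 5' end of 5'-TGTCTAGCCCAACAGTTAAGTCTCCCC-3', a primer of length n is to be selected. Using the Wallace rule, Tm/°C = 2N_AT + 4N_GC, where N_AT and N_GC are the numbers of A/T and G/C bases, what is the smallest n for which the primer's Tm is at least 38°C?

First 12 bases: TGTCTAGCCCAA → Tm = 36°C (< 38°C)
First 13 bases: TGTCTAGCCCAAC → Tm = 40°C (≥ 38°C)
Since every base adds ≥2°C, Tm only increases with n, so the threshold is first crossed at n = 13.

n = 13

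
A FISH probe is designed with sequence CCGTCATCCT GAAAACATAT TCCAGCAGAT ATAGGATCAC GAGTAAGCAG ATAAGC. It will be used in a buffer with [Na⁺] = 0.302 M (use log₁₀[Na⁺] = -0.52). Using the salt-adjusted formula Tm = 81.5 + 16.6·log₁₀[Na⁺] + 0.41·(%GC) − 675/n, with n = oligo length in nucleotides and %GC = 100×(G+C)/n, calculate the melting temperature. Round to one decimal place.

78.4°C

Length n = 56. Base counts: C=13, T=11, G=11, A=21
G+C = 24, so %GC = 24/56 × 100 = 42.857%
Salt term: 16.6 × (-0.52) = -8.632
GC term: 0.41 × 42.857 = 17.571; length term: −675/56 = −12.054
Tm = 81.5 + (-8.632) + 17.571 − 12.054 = 78.385 → 78.4°C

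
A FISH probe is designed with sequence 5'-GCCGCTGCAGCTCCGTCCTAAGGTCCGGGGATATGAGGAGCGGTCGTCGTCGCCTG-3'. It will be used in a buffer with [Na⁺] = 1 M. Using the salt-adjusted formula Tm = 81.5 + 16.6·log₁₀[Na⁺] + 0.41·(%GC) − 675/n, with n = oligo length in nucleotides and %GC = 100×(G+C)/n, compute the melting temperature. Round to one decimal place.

97.3°C

Length n = 56. Base counts: T=11, G=21, A=7, C=17
G+C = 38, so %GC = 38/56 × 100 = 67.857%
Salt term: 16.6 × (0) = 0
GC term: 0.41 × 67.857 = 27.821; length term: −675/56 = −12.054
Tm = 81.5 + (0) + 27.821 − 12.054 = 97.267 → 97.3°C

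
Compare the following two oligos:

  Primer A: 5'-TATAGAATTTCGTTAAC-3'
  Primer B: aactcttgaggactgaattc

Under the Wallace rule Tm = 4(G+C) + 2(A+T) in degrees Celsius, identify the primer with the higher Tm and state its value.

Primer B, 56°C

Primer A: A+T=13, G+C=4 → Tm = 2(13)+4(4) = 42°C
Primer B: A+T=12, G+C=8 → Tm = 2(12)+4(8) = 56°C
42°C vs 56°C → primer B is higher.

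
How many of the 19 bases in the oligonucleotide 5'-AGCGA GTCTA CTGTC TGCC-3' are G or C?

11

G=5, A=3, C=6, T=5
G+C = 5 + 6 = 11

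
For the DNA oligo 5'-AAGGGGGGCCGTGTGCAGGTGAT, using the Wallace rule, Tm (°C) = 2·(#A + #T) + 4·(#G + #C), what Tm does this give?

76°C

T=4, G=12, C=3, A=4
A+T = 8, G+C = 15
Tm = 2(8) + 4(15) = 16 + 60 = 76°C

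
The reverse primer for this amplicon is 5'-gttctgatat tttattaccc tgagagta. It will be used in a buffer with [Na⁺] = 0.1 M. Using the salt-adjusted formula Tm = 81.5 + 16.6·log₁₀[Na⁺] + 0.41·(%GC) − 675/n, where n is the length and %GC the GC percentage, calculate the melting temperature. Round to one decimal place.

54.0°C

Length n = 28. Base counts: T=12, G=5, C=4, A=7
G+C = 9, so %GC = 9/28 × 100 = 32.143%
Salt term: 16.6 × (-1) = -16.6
GC term: 0.41 × 32.143 = 13.179; length term: −675/28 = −24.107
Tm = 81.5 + (-16.6) + 13.179 − 24.107 = 53.972 → 54.0°C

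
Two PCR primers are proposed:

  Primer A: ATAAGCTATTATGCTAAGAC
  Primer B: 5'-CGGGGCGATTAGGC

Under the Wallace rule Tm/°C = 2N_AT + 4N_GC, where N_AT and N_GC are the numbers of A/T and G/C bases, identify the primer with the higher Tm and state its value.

Primer A, 52°C

Primer A: A+T=14, G+C=6 → Tm = 2(14)+4(6) = 52°C
Primer B: A+T=4, G+C=10 → Tm = 2(4)+4(10) = 48°C
52°C vs 48°C → primer A is higher.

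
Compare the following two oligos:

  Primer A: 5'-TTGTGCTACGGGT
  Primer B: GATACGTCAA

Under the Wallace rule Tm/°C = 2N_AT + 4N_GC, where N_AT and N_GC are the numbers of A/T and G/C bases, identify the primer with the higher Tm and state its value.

Primer A, 40°C

Primer A: A+T=6, G+C=7 → Tm = 2(6)+4(7) = 40°C
Primer B: A+T=6, G+C=4 → Tm = 2(6)+4(4) = 28°C
40°C vs 28°C → primer A is higher.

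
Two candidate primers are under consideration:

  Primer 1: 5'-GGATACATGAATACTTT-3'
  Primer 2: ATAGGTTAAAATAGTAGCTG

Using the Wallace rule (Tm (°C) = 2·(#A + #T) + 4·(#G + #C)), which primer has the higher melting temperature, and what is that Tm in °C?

Primer 1: A+T=12, G+C=5 → Tm = 2(12)+4(5) = 44°C
Primer 2: A+T=14, G+C=6 → Tm = 2(14)+4(6) = 52°C
44°C vs 52°C → primer 2 is higher.

Primer 2, 52°C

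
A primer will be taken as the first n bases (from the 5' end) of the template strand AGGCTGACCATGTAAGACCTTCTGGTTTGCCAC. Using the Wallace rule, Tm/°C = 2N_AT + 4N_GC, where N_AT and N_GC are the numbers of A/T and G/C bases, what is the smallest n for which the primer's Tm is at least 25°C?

First 7 bases: AGGCTGA → Tm = 22°C (< 25°C)
First 8 bases: AGGCTGAC → Tm = 26°C (≥ 25°C)
Since every base adds ≥2°C, Tm only increases with n, so the threshold is first crossed at n = 8.

n = 8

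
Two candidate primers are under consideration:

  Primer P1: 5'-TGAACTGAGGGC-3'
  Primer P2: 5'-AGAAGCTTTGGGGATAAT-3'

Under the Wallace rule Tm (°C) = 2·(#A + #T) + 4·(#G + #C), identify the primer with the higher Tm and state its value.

Primer P1: A+T=5, G+C=7 → Tm = 2(5)+4(7) = 38°C
Primer P2: A+T=11, G+C=7 → Tm = 2(11)+4(7) = 50°C
38°C vs 50°C → primer P2 is higher.

Primer P2, 50°C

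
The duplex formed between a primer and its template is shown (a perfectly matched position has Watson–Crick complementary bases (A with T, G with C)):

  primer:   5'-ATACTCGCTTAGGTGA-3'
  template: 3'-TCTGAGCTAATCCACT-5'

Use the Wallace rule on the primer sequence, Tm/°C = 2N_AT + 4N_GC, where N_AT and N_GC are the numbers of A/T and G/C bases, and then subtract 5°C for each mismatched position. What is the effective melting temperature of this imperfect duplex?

36°C

Primer base counts: A=4, T=5, G=4, C=3 → A+T=9, G+C=7
Perfect-match Tm = 2(9) + 4(7) = 18 + 28 = 46°C
Mismatches (positions where the bases are not complementary): 2 (at positions 2, 8)
Effective Tm = 46 − 2×5 = 46 − 10 = 36°C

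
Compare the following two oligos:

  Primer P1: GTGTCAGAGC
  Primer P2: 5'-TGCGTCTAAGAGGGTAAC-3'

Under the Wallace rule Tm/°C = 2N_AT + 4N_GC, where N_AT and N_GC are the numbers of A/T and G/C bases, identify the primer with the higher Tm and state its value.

Primer P2, 54°C

Primer P1: A+T=4, G+C=6 → Tm = 2(4)+4(6) = 32°C
Primer P2: A+T=9, G+C=9 → Tm = 2(9)+4(9) = 54°C
32°C vs 54°C → primer P2 is higher.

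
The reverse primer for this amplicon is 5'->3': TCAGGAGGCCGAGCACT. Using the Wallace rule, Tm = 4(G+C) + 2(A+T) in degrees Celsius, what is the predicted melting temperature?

Base counts: A=4, T=2, C=5, G=6
AT pairs contribute 6, GC pairs contribute 11.
Tm = 2×6 + 4×11 = 56°C

56°C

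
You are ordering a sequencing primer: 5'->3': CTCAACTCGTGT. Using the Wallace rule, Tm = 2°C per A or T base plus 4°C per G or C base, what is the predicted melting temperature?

36°C

A=2, T=4, C=4, G=2
AT pairs contribute 6, GC pairs contribute 6.
Tm = 2×6 + 4×6 = 36°C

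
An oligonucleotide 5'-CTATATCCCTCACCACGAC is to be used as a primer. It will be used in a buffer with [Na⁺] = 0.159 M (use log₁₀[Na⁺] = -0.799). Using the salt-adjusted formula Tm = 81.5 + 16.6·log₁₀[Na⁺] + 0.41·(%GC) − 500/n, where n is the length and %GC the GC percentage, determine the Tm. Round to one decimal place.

63.5°C

Length n = 19. Base counts: A=5, C=9, T=4, G=1
G+C = 10, so %GC = 10/19 × 100 = 52.632%
Salt term: 16.6 × (-0.799) = -13.263
GC term: 0.41 × 52.632 = 21.579; length term: −500/19 = −26.316
Tm = 81.5 + (-13.263) + 21.579 − 26.316 = 63.5 → 63.5°C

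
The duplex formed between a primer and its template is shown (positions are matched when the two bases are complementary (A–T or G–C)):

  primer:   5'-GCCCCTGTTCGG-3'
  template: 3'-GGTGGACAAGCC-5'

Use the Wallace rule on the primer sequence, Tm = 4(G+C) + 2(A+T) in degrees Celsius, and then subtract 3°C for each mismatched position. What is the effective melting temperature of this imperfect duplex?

36°C

Primer base counts: A=0, T=3, G=4, C=5 → A+T=3, G+C=9
Perfect-match Tm = 2(3) + 4(9) = 6 + 36 = 42°C
Mismatches (positions where the bases are not complementary): 2 (at positions 1, 3)
Effective Tm = 42 − 2×3 = 42 − 6 = 36°C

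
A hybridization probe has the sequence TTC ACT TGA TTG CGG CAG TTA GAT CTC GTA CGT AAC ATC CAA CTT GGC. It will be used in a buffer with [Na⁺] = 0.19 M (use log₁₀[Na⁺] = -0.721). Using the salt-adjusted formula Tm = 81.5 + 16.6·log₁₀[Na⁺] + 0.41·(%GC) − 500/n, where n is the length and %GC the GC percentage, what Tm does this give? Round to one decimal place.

Length n = 48. Counting bases: A=11, T=15, C=12, G=10
G+C = 22, so %GC = 22/48 × 100 = 45.833%
Salt term: 16.6 × (-0.721) = -11.969
GC term: 0.41 × 45.833 = 18.792; length term: −500/48 = −10.417
Tm = 81.5 + (-11.969) + 18.792 − 10.417 = 77.906 → 77.9°C

77.9°C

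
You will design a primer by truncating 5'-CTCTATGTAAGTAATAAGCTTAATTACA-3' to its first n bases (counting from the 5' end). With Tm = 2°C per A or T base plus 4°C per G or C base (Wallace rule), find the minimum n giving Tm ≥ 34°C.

n = 13

First 12 bases: CTCTATGTAAGT → Tm = 32°C (< 34°C)
First 13 bases: CTCTATGTAAGTA → Tm = 34°C (≥ 34°C)
Since every base adds ≥2°C, Tm only increases with n, so the threshold is first crossed at n = 13.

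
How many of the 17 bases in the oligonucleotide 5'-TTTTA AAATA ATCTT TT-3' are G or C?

1

Counting bases: G=0, A=6, T=10, C=1
G+C = 0 + 1 = 1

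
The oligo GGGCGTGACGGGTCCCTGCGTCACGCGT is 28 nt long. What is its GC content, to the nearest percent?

75%

Scanning the sequence gives A=2, C=9, G=12, T=5.
G+C = 12 + 9 = 21 out of 28 bases
%GC = 21/28 × 100 = 75% ≈ 75%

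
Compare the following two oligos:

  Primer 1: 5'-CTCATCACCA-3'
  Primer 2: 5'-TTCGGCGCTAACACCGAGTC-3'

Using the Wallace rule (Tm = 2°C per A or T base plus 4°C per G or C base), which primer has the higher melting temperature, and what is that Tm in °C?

Primer 1: A+T=5, G+C=5 → Tm = 2(5)+4(5) = 30°C
Primer 2: A+T=8, G+C=12 → Tm = 2(8)+4(12) = 64°C
30°C vs 64°C → primer 2 is higher.

Primer 2, 64°C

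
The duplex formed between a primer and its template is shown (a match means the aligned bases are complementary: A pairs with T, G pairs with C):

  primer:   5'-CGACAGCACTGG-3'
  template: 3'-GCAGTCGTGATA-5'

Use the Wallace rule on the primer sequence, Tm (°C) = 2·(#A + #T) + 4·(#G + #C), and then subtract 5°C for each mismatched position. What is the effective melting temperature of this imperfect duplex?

Primer base counts: A=3, T=1, G=4, C=4 → A+T=4, G+C=8
Perfect-match Tm = 2(4) + 4(8) = 8 + 32 = 40°C
Mismatches (positions where the bases are not complementary): 3 (at positions 3, 11, 12)
Effective Tm = 40 − 3×5 = 40 − 15 = 25°C

25°C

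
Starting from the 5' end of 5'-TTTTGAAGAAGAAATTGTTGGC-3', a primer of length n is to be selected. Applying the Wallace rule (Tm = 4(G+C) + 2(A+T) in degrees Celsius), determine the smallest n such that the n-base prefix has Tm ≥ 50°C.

First 19 bases: TTTTGAAGAAGAAATTGTT → Tm = 46°C (< 50°C)
First 20 bases: TTTTGAAGAAGAAATTGTTG → Tm = 50°C (≥ 50°C)
Each additional base adds 2°C (A/T) or 4°C (G/C), so Tm is non-decreasing in n; n = 20 is the first length to reach 50°C.

n = 20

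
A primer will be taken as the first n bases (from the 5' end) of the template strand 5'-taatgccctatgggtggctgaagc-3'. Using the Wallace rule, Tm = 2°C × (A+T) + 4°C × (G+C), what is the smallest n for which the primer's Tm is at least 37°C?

n = 13

First 12 bases: TAATGCCCTATG → Tm = 34°C (< 37°C)
First 13 bases: TAATGCCCTATGG → Tm = 38°C (≥ 37°C)
Each additional base adds 2°C (A/T) or 4°C (G/C), so Tm is non-decreasing in n; n = 13 is the first length to reach 37°C.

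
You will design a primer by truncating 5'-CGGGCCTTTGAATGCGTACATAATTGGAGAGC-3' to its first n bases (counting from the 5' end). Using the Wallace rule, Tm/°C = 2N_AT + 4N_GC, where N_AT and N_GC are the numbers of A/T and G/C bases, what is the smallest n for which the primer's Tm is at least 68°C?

n = 23

First 22 bases: CGGGCCTTTGAATGCGTACATA → Tm = 66°C (< 68°C)
First 23 bases: CGGGCCTTTGAATGCGTACATAA → Tm = 68°C (≥ 68°C)
Since every base adds ≥2°C, Tm only increases with n, so the threshold is first crossed at n = 23.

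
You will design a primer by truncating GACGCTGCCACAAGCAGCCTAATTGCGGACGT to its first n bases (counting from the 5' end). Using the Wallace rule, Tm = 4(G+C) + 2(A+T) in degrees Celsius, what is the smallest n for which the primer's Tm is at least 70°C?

First 21 bases: GACGCTGCCACAAGCAGCCTA → Tm = 68°C (< 70°C)
First 22 bases: GACGCTGCCACAAGCAGCCTAA → Tm = 70°C (≥ 70°C)
Each additional base adds 2°C (A/T) or 4°C (G/C), so Tm is non-decreasing in n; n = 22 is the first length to reach 70°C.

n = 22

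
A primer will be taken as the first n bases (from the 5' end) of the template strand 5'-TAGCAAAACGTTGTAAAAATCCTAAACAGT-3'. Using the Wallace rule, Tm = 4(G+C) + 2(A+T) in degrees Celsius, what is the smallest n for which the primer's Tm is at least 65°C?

First 25 bases: TAGCAAAACGTTGTAAAAATCCTAA → Tm = 64°C (< 65°C)
First 26 bases: TAGCAAAACGTTGTAAAAATCCTAAA → Tm = 66°C (≥ 65°C)
Since every base adds ≥2°C, Tm only increases with n, so the threshold is first crossed at n = 26.

n = 26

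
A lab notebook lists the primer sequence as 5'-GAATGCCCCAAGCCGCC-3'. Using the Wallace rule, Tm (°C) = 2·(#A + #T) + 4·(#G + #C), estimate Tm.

58°C

A=4, T=1, G=4, C=8
AT pairs contribute 5, GC pairs contribute 12.
Tm = 2(5) + 4(12) = 10 + 48 = 58°C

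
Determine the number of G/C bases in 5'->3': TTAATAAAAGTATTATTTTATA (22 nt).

Counting bases: T=11, A=10, C=0, G=1
Total G or C: 1 + 0 = 1

1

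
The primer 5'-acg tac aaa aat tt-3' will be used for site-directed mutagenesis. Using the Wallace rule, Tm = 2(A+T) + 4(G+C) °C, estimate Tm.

34°C

Scanning the sequence gives T=4, A=7, C=2, G=1.
A+T = 11, G+C = 3
Tm = 2(11) + 4(3) = 22 + 12 = 34°C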